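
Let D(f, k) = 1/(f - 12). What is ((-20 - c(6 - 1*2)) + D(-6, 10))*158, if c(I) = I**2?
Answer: -51271/9 ≈ -5696.8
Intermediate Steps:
D(f, k) = 1/(-12 + f)
((-20 - c(6 - 1*2)) + D(-6, 10))*158 = ((-20 - (6 - 1*2)**2) + 1/(-12 - 6))*158 = ((-20 - (6 - 2)**2) + 1/(-18))*158 = ((-20 - 1*4**2) - 1/18)*158 = ((-20 - 1*16) - 1/18)*158 = ((-20 - 16) - 1/18)*158 = (-36 - 1/18)*158 = -649/18*158 = -51271/9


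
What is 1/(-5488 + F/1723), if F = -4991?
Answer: -1723/9460815 ≈ -0.00018212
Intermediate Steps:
1/(-5488 + F/1723) = 1/(-5488 - 4991/1723) = 1/(-9460815/1723) = -1723/9460815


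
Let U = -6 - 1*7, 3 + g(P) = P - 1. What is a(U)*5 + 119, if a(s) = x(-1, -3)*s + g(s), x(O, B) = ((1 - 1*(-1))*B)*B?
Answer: -1136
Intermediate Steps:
g(P) = -4 + P (g(P) = -3 + (P - 1) = -3 + (-1 + P) = -4 + P)
U = -13 (U = -6 - 7 = -13)
x(O, B) = 2*B² (x(O, B) = ((1 + 1)*B)*B = (2*B)*B = 2*B²)
a(s) = -4 + 19*s (a(s) = (2*(-3)²)*s + (-4 + s) = (2*9)*s + (-4 + s) = 18*s + (-4 + s) = -4 + 19*s)
a(U)*5 + 119 = (-4 + 19*(-13))*5 + 119 = (-4 - 247)*5 + 119 = -251*5 + 119 = -1255 + 119 = -1136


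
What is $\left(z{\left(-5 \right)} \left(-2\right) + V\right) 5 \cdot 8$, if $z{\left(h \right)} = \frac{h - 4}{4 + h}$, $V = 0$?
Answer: $-720$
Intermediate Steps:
$z{\left(h \right)} = \frac{-4 + h}{4 + h}$
$\left(z{\left(-5 \right)} \left(-2\right) + V\right) 5 \cdot 8 = \left(\frac{-4 - 5}{4 - 5} \left(-2\right) + 0\right) 5 \cdot 8 = \left(\frac{1}{-1} \left(-9\right) \left(-2\right) + 0\right) 5 \cdot 8 = \left(\left(-1\right) \left(-9\right) \left(-2\right) + 0\right) 5 \cdot 8 = \left(9 \left(-2\right) + 0\right) 5 \cdot 8 = \left(-18 + 0\right) 5 \cdot 8 = \left(-18\right) 5 \cdot 8 = \left(-90\right) 8 = -720$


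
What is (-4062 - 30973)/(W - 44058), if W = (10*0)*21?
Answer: 5005/6294 ≈ 0.79520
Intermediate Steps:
W = 0 (W = 0*21 = 0)
(-4062 - 30973)/(W - 44058) = (-4062 - 30973)/(0 - 44058) = -35035/(-44058) = -35035*(-1/44058) = 5005/6294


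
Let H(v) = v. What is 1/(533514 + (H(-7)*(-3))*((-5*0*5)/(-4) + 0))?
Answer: 1/533514 ≈ 1.8744e-6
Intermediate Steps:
1/(533514 + (H(-7)*(-3))*((-5*0*5)/(-4) + 0)) = 1/(533514 + (-7*(-3))*((-5*0*5)/(-4) + 0)) = 1/(533514 + 21*(-0*5 + 0)) = 1/(533514 + 21*(-1/4*0 + 0)) = 1/(533514 + 21*(0 + 0)) = 1/(533514 + 21*0) = 1/(533514 + 0) = 1/533514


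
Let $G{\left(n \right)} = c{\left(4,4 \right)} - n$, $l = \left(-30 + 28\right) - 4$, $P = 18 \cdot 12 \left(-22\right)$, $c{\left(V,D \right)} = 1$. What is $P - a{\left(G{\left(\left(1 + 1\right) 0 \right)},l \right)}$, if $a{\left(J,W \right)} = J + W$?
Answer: $-4747$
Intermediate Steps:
$P = -4752$ ($P = 216 \left(-22\right) = -4752$)
$l = -6$ ($l = -2 - 4 = -6$)
$G{\left(n \right)} = 1 - n$
$P - a{\left(G{\left(\left(1 + 1\right) 0 \right)},l \right)} = -4752 - \left(\left(1 - \left(1 + 1\right) 0\right) - 6\right) = -4752 - \left(\left(1 - 2 \cdot 0\right) - 6\right) = -4752 - \left(\left(1 - 0\right) - 6\right) = -4752 - \left(\left(1 + 0\right) - 6\right) = -4752 - \left(1 - 6\right) = -4752 - -5 = -4752 + 5 = -4747$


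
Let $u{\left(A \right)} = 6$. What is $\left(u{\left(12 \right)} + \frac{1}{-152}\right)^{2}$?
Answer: $\frac{829921}{23104} \approx 35.921$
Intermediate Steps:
$\left(u{\left(12 \right)} + \frac{1}{-152}\right)^{2} = \left(6 + \frac{1}{-152}\right)^{2} = \left(6 - \frac{1}{152}\right)^{2} = \left(\frac{911}{152}\right)^{2} = \frac{829921}{23104}$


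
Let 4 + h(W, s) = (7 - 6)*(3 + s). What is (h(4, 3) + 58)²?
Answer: 3600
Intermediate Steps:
h(W, s) = -1 + s (h(W, s) = -4 + (7 - 6)*(3 + s) = -4 + 1*(3 + s) = -4 + (3 + s) = -1 + s)
(h(4, 3) + 58)² = ((-1 + 3) + 58)² = (2 + 58)² = 60² = 3600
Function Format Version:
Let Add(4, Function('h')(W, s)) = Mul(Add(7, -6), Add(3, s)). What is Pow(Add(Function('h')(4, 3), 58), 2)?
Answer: 3600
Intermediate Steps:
Function('h')(W, s) = Add(-1, s) (Function('h')(W, s) = Add(-4, Mul(Add(7, -6), Add(3, s))) = Add(-4, Mul(1, Add(3, s))) = Add(-4, Add(3, s)) = Add(-1, s))
Pow(Add(Function('h')(4, 3), 58), 2) = Pow(Add(Add(-1, 3), 58), 2) = Pow(Add(2, 58), 2) = Pow(60, 2) = 3600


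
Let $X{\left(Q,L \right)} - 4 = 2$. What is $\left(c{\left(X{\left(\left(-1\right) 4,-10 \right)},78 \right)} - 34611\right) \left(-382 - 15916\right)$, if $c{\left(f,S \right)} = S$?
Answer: $562818834$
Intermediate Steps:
$X{\left(Q,L \right)} = 6$ ($X{\left(Q,L \right)} = 4 + 2 = 6$)
$\left(c{\left(X{\left(\left(-1\right) 4,-10 \right)},78 \right)} - 34611\right) \left(-382 - 15916\right) = \left(78 - 34611\right) \left(-382 - 15916\right) = \left(-34533\right) \left(-16298\right) = 562818834$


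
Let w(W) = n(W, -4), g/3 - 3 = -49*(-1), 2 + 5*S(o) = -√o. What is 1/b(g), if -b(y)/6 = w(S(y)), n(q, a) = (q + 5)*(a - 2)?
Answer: 115/13428 + 5*√39/6714 ≈ 0.013215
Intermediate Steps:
S(o) = -⅖ - √o/5 (S(o) = -⅖ + (-√o)/5 = -⅖ - √o/5)
n(q, a) = (-2 + a)*(5 + q) (n(q, a) = (5 + q)*(-2 + a) = (-2 + a)*(5 + q))
g = 156 (g = 9 + 3*(-49*(-1)) = 9 + 3*49 = 9 + 147 = 156)
w(W) = -30 - 6*W (w(W) = -10 - 2*W + 5*(-4) - 4*W = -10 - 2*W - 20 - 4*W = -30 - 6*W)
b(y) = 828/5 - 36*√y/5 (b(y) = -6*(-30 - 6*(-⅖ - √y/5)) = -6*(-30 + (12/5 + 6*√y/5)) = -6*(-138/5 + 6*√y/5) = 828/5 - 36*√y/5)
1/b(g) = 1/(828/5 - 72*√39/5)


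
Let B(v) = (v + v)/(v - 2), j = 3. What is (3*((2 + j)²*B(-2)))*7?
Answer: 525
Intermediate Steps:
B(v) = 2*v/(-2 + v) (B(v) = (2*v)/(-2 + v) = 2*v/(-2 + v))
(3*((2 + j)²*B(-2)))*7 = (3*((2 + 3)²*(2*(-2)/(-2 - 2))))*7 = (3*(5²*(2*(-2)/(-4))))*7 = (3*(25*(2*(-2)*(-¼))))*7 = (3*(25*1))*7 = (3*25)*7 = 75*7 = 525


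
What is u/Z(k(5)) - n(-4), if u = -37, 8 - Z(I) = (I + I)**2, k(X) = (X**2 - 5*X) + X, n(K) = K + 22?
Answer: -1619/92 ≈ -17.598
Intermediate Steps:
n(K) = 22 + K
k(X) = X**2 - 4*X
Z(I) = 8 - 4*I**2 (Z(I) = 8 - (I + I)**2 = 8 - (2*I)**2 = 8 - 4*I**2)
u/Z(k(5)) - n(-4) = -37/(8 - 4*25*(-4 + 5)**2) - (22 - 4) = -37/(8 - 4*(5*1)**2) - 1*18 = -37/(8 - 4*5**2) - 18 = -37/(8 - 4*25) - 18 = -37/(8 - 100) - 18 = -37/(-92) - 18 = -37*(-1/92) - 18 = 37/92 - 18 = -1619/92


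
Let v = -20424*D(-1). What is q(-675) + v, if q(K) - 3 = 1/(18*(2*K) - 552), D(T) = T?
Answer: 507651803/24852 ≈ 20427.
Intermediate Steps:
q(K) = 3 + 1/(-552 + 36*K) (q(K) = 3 + 1/(18*(2*K) - 552) = 3 + 1/(36*K - 552) = 3 + 1/(-552 + 36*K))
v = 20424 (v = -20424*(-1) = 20424)
q(-675) + v = (-1655 + 108*(-675))/(12*(-46 + 3*(-675))) + 20424 = (-1655 - 72900)/(12*(-46 - 2025)) + 20424 = (1/12)*(-74555)/(-2071) + 20424 = (1/12)*(-1/2071)*(-74555) + 20424 = 74555/24852 + 20424 = 507651803/24852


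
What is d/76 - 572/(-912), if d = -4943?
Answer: -7343/114 ≈ -64.412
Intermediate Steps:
d/76 - 572/(-912) = -4943/76 - 572/(-912) = -4943*1/76 - 572*(-1/912) = -4943/76 + 143/228 = -7343/114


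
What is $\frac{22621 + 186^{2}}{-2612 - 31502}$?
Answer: $- \frac{57217}{34114} \approx -1.6772$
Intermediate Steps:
$\frac{22621 + 186^{2}}{-2612 - 31502} = \frac{22621 + 34596}{-34114} = 57217 \left(- \frac{1}{34114}\right) = - \frac{57217}{34114}$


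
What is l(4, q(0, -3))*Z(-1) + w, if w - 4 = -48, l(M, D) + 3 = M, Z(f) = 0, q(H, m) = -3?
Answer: -44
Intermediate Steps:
l(M, D) = -3 + M
w = -44 (w = 4 - 48 = -44)
l(4, q(0, -3))*Z(-1) + w = (-3 + 4)*0 - 44 = 1*0 - 44 = 0 - 44 = -44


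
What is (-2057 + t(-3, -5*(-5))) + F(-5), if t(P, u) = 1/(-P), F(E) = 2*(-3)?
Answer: -6188/3 ≈ -2062.7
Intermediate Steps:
F(E) = -6
t(P, u) = -1/P
(-2057 + t(-3, -5*(-5))) + F(-5) = (-2057 - 1/(-3)) - 6 = (-2057 - 1*(-⅓)) - 6 = (-2057 + ⅓) - 6 = -6170/3 - 6 = -6188/3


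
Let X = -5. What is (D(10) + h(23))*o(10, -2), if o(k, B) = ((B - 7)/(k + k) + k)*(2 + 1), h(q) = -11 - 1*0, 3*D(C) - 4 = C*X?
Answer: -15089/20 ≈ -754.45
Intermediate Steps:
D(C) = 4/3 - 5*C/3 (D(C) = 4/3 + (C*(-5))/3 = 4/3 + (-5*C)/3 = 4/3 - 5*C/3)
h(q) = -11 (h(q) = -11 + 0 = -11)
o(k, B) = 3*k + 3*(-7 + B)/(2*k) (o(k, B) = ((-7 + B)/((2*k)) + k)*3 = ((-7 + B)*(1/(2*k)) + k)*3 = ((-7 + B)/(2*k) + k)*3 = (k + (-7 + B)/(2*k))*3 = 3*k + 3*(-7 + B)/(2*k))
(D(10) + h(23))*o(10, -2) = ((4/3 - 5/3*10) - 11)*((3/2)*(-7 - 2 + 2*10²)/10) = ((4/3 - 50/3) - 11)*((3/2)*(⅒)*(-7 - 2 + 2*100)) = (-46/3 - 11)*((3/2)*(⅒)*(-7 - 2 + 200)) = -79*191/(2*10) = -79/3*573/20 = -15089/20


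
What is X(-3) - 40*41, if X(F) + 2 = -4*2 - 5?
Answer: -1655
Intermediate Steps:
X(F) = -15 (X(F) = -2 + (-4*2 - 5) = -2 + (-8 - 5) = -2 - 13 = -15)
X(-3) - 40*41 = -15 - 40*41 = -15 - 1640 = -1655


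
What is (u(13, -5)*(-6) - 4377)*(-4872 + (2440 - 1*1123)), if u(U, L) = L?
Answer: 15453585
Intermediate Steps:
(u(13, -5)*(-6) - 4377)*(-4872 + (2440 - 1*1123)) = (-5*(-6) - 4377)*(-4872 + (2440 - 1*1123)) = (30 - 4377)*(-4872 + (2440 - 1123)) = -4347*(-4872 + 1317) = -4347*(-3555) = 15453585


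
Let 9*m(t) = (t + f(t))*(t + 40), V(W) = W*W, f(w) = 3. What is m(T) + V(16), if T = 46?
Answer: 6518/9 ≈ 724.22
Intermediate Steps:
V(W) = W**2
m(t) = (3 + t)*(40 + t)/9 (m(t) = ((t + 3)*(t + 40))/9 = ((3 + t)*(40 + t))/9 = (3 + t)*(40 + t)/9)
m(T) + V(16) = (40/3 + (1/9)*46**2 + (43/9)*46) + 16**2 = (40/3 + (1/9)*2116 + 1978/9) + 256 = (40/3 + 2116/9 + 1978/9) + 256 = 4214/9 + 256 = 6518/9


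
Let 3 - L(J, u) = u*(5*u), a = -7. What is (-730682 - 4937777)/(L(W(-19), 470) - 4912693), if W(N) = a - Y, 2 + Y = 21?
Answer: 5668459/6017190 ≈ 0.94204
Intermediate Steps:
Y = 19 (Y = -2 + 21 = 19)
W(N) = -26 (W(N) = -7 - 1*19 = -7 - 19 = -26)
L(J, u) = 3 - 5*u² (L(J, u) = 3 - u*5*u = 3 - 5*u²)
(-730682 - 4937777)/(L(W(-19), 470) - 4912693) = (-730682 - 4937777)/((3 - 5*470²) - 4912693) = -5668459/((3 - 5*220900) - 4912693) = -5668459/((3 - 1104500) - 4912693) = -5668459/(-1104497 - 4912693) = -5668459/(-6017190) = -5668459*(-1/6017190) = 5668459/6017190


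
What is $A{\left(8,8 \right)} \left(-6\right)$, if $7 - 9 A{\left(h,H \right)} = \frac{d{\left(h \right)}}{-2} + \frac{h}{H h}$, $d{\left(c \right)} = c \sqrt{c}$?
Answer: $- \frac{55}{12} - \frac{16 \sqrt{2}}{3} \approx -12.126$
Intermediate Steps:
$d{\left(c \right)} = c^{\frac{3}{2}}$
$A{\left(h,H \right)} = \frac{7}{9} - \frac{1}{9 H} + \frac{h^{\frac{3}{2}}}{18}$ ($A{\left(h,H \right)} = \frac{7}{9} - \frac{\frac{h^{\frac{3}{2}}}{-2} + \frac{h}{H h}}{9} = \frac{7}{9} - \frac{h^{\frac{3}{2}} \left(- \frac{1}{2}\right) + h \frac{1}{H h}}{9} = \frac{7}{9} - \frac{- \frac{h^{\frac{3}{2}}}{2} + \frac{1}{H}}{9} = \frac{7}{9} - \frac{\frac{1}{H} - \frac{h^{\frac{3}{2}}}{2}}{9} = \frac{7}{9} + \left(- \frac{1}{9 H} + \frac{h^{\frac{3}{2}}}{18}\right) = \frac{7}{9} - \frac{1}{9 H} + \frac{h^{\frac{3}{2}}}{18}$)
$A{\left(8,8 \right)} \left(-6\right) = \frac{-2 + 8 \left(14 + 8^{\frac{3}{2}}\right)}{18 \cdot 8} \left(-6\right) = \frac{1}{18} \cdot \frac{1}{8} \left(-2 + 8 \left(14 + 16 \sqrt{2}\right)\right) \left(-6\right) = \frac{1}{18} \cdot \frac{1}{8} \left(-2 + \left(112 + 128 \sqrt{2}\right)\right) \left(-6\right) = \frac{1}{18} \cdot \frac{1}{8} \left(110 + 128 \sqrt{2}\right) \left(-6\right) = \left(\frac{55}{72} + \frac{8 \sqrt{2}}{9}\right) \left(-6\right) = - \frac{55}{12} - \frac{16 \sqrt{2}}{3}$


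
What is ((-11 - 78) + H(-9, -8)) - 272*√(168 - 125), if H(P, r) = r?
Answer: -97 - 272*√43 ≈ -1880.6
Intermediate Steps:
((-11 - 78) + H(-9, -8)) - 272*√(168 - 125) = ((-11 - 78) - 8) - 272*√(168 - 125) = (-89 - 8) - 272*√43 = -97 - 272*√43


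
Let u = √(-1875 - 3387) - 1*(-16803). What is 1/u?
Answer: 5601/94115357 - I*√5262/282346071 ≈ 5.9512e-5 - 2.5692e-7*I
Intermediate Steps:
u = 16803 + I*√5262 (u = √(-5262) + 16803 = I*√5262 + 16803 = 16803 + I*√5262 ≈ 16803.0 + 72.54*I)
1/u = 1/(16803 + I*√5262)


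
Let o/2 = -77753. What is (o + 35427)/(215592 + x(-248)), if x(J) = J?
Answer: -120079/215344 ≈ -0.55761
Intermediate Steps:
o = -155506 (o = 2*(-77753) = -155506)
(o + 35427)/(215592 + x(-248)) = (-155506 + 35427)/(215592 - 248) = -120079/215344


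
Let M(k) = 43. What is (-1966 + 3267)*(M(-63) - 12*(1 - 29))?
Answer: 493079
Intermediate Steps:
(-1966 + 3267)*(M(-63) - 12*(1 - 29)) = (-1966 + 3267)*(43 - 12*(1 - 29)) = 1301*(43 - 12*(-28)) = 1301*(43 + 336) = 1301*379 = 493079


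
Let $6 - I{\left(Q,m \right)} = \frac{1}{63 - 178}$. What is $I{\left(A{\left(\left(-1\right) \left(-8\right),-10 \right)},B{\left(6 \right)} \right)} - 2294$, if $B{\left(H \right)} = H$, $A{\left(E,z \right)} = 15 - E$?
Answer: $- \frac{263119}{115} \approx -2288.0$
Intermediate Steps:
$I{\left(Q,m \right)} = \frac{691}{115}$ ($I{\left(Q,m \right)} = 6 - \frac{1}{63 - 178} = 6 - \frac{1}{-115} = 6 - - \frac{1}{115} = 6 + \frac{1}{115} = \frac{691}{115}$)
$I{\left(A{\left(\left(-1\right) \left(-8\right),-10 \right)},B{\left(6 \right)} \right)} - 2294 = \frac{691}{115} - 2294 = - \frac{263119}{115}$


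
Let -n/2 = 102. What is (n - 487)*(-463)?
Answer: 319933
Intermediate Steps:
n = -204 (n = -2*102 = -204)
(n - 487)*(-463) = (-204 - 487)*(-463) = -691*(-463) = 319933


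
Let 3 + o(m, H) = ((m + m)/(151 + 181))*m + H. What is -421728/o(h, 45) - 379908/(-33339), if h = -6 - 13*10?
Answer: -193690234044/70756471 ≈ -2737.4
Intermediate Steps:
h = -136 (h = -6 - 130 = -136)
o(m, H) = -3 + H + m²/166 (o(m, H) = -3 + (((m + m)/(151 + 181))*m + H) = -3 + (((2*m)/332)*m + H) = -3 + (((2*m)*(1/332))*m + H) = -3 + ((m/166)*m + H) = -3 + (m²/166 + H) = -3 + (H + m²/166) = -3 + H + m²/166)
-421728/o(h, 45) - 379908/(-33339) = -421728/(-3 + 45 + (1/166)*(-136)²) - 379908/(-33339) = -421728/(-3 + 45 + (1/166)*18496) - 379908*(-1/33339) = -421728/(-3 + 45 + 9248/83) + 126636/11113 = -421728/12734/83 + 126636/11113 = -421728*83/12734 + 126636/11113 = -17501712/6367 + 126636/11113 = -193690234044/70756471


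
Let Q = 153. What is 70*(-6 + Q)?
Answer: 10290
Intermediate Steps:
70*(-6 + Q) = 70*(-6 + 153) = 70*147 = 10290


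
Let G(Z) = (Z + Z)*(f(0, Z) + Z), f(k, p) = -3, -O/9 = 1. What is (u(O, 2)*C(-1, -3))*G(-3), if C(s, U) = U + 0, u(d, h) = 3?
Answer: -324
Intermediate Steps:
O = -9 (O = -9*1 = -9)
C(s, U) = U
G(Z) = 2*Z*(-3 + Z) (G(Z) = (Z + Z)*(-3 + Z) = (2*Z)*(-3 + Z) = 2*Z*(-3 + Z))
(u(O, 2)*C(-1, -3))*G(-3) = (3*(-3))*(2*(-3)*(-3 - 3)) = -18*(-3)*(-6) = -9*36 = -324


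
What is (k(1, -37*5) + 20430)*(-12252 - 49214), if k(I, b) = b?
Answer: -1244379170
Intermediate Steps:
(k(1, -37*5) + 20430)*(-12252 - 49214) = (-37*5 + 20430)*(-12252 - 49214) = (-185 + 20430)*(-61466) = 20245*(-61466) = -1244379170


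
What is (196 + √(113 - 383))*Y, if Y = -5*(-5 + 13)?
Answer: -7840 - 120*I*√30 ≈ -7840.0 - 657.27*I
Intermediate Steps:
Y = -40 (Y = -5*8 = -40)
(196 + √(113 - 383))*Y = (196 + √(113 - 383))*(-40) = (196 + √(-270))*(-40) = (196 + 3*I*√30)*(-40) = -7840 - 120*I*√30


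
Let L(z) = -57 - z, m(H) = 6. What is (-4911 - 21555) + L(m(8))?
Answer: -26529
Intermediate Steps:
(-4911 - 21555) + L(m(8)) = (-4911 - 21555) + (-57 - 1*6) = -26466 + (-57 - 6) = -26466 - 63 = -26529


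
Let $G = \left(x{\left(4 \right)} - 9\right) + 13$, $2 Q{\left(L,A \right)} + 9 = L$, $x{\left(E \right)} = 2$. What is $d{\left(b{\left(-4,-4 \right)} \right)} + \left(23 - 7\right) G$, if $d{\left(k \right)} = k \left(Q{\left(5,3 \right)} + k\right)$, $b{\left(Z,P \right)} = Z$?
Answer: $120$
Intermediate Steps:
$Q{\left(L,A \right)} = - \frac{9}{2} + \frac{L}{2}$
$G = 6$ ($G = \left(2 - 9\right) + 13 = -7 + 13 = 6$)
$d{\left(k \right)} = k \left(-2 + k\right)$ ($d{\left(k \right)} = k \left(\left(- \frac{9}{2} + \frac{1}{2} \cdot 5\right) + k\right) = k \left(\left(- \frac{9}{2} + \frac{5}{2}\right) + k\right) = k \left(-2 + k\right)$)
$d{\left(b{\left(-4,-4 \right)} \right)} + \left(23 - 7\right) G = - 4 \left(-2 - 4\right) + \left(23 - 7\right) 6 = \left(-4\right) \left(-6\right) + 16 \cdot 6 = 24 + 96 = 120$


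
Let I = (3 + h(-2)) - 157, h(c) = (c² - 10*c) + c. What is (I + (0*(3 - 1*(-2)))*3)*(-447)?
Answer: 59004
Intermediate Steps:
h(c) = c² - 9*c
I = -132 (I = (3 - 2*(-9 - 2)) - 157 = (3 - 2*(-11)) - 157 = (3 + 22) - 157 = 25 - 157 = -132)
(I + (0*(3 - 1*(-2)))*3)*(-447) = (-132 + (0*(3 - 1*(-2)))*3)*(-447) = (-132 + (0*(3 + 2))*3)*(-447) = (-132 + (0*5)*3)*(-447) = (-132 + 0*3)*(-447) = (-132 + 0)*(-447) = -132*(-447) = 59004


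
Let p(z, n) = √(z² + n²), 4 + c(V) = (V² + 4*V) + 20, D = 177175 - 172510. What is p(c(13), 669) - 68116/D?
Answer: -68116/4665 + 3*√55970 ≈ 695.14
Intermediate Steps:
D = 4665
c(V) = 16 + V² + 4*V (c(V) = -4 + ((V² + 4*V) + 20) = -4 + (20 + V² + 4*V) = 16 + V² + 4*V)
p(z, n) = √(n² + z²)
p(c(13), 669) - 68116/D = √(669² + (16 + 13² + 4*13)²) - 68116/4665 = √(447561 + (16 + 169 + 52)²) - 68116*1/4665 = √(447561 + 237²) - 68116/4665 = √(447561 + 56169) - 68116/4665 = √503730 - 68116/4665 = 3*√55970 - 68116/4665 = -68116/4665 + 3*√55970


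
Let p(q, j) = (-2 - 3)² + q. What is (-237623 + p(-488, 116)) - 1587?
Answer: -239673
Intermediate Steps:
p(q, j) = 25 + q (p(q, j) = (-5)² + q = 25 + q)
(-237623 + p(-488, 116)) - 1587 = (-237623 + (25 - 488)) - 1587 = (-237623 - 463) - 1587 = -238086 - 1587 = -239673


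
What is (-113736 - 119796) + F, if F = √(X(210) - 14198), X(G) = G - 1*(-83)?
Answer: -233532 + 3*I*√1545 ≈ -2.3353e+5 + 117.92*I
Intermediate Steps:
X(G) = 83 + G (X(G) = G + 83 = 83 + G)
F = 3*I*√1545 (F = √((83 + 210) - 14198) = √(293 - 14198) = √(-13905) = 3*I*√1545 ≈ 117.92*I)
(-113736 - 119796) + F = (-113736 - 119796) + 3*I*√1545 = -233532 + 3*I*√1545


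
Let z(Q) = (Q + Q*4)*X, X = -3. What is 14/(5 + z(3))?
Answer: -7/20 ≈ -0.35000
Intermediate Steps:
z(Q) = -15*Q (z(Q) = (Q + Q*4)*(-3) = (Q + 4*Q)*(-3) = (5*Q)*(-3) = -15*Q)
14/(5 + z(3)) = 14/(5 - 15*3) = 14/(5 - 45) = 14/(-40) = 14*(-1/40) = -7/20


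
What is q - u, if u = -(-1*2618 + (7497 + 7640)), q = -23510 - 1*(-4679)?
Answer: -6312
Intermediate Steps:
q = -18831 (q = -23510 + 4679 = -18831)
u = -12519 (u = -(-2618 + 15137) = -1*12519 = -12519)
q - u = -18831 - 1*(-12519) = -18831 + 12519 = -6312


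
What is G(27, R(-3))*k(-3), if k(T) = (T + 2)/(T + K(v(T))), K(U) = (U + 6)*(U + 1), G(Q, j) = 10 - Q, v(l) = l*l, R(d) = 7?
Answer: 17/147 ≈ 0.11565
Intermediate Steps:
v(l) = l**2
K(U) = (1 + U)*(6 + U) (K(U) = (6 + U)*(1 + U) = (1 + U)*(6 + U))
k(T) = (2 + T)/(6 + T + T**4 + 7*T**2) (k(T) = (T + 2)/(T + (6 + (T**2)**2 + 7*T**2)) = (2 + T)/(T + (6 + T**4 + 7*T**2)) = (2 + T)/(6 + T + T**4 + 7*T**2))
G(27, R(-3))*k(-3) = (10 - 1*27)*((2 - 3)/(6 - 3 + (-3)**4 + 7*(-3)**2)) = (10 - 27)*(-1/(6 - 3 + 81 + 7*9)) = -17*(-1)/(6 - 3 + 81 + 63) = -17*(-1)/147 = -17*(-1/147) = 17/147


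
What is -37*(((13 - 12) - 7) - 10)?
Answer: 592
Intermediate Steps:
-37*(((13 - 12) - 7) - 10) = -37*((1 - 7) - 10) = -37*(-6 - 10) = -37*(-16) = 592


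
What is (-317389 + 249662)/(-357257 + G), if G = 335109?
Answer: 67727/22148 ≈ 3.0579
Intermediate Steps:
(-317389 + 249662)/(-357257 + G) = (-317389 + 249662)/(-357257 + 335109) = -67727/(-22148) = -67727*(-1/22148) = 67727/22148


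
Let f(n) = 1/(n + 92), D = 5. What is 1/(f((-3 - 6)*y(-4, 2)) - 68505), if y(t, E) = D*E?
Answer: -2/137009 ≈ -1.4598e-5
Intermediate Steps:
y(t, E) = 5*E
f(n) = 1/(92 + n)
1/(f((-3 - 6)*y(-4, 2)) - 68505) = 1/(1/(92 + (-3 - 6)*(5*2)) - 68505) = 1/(1/(92 - 9*10) - 68505) = 1/(1/(92 - 90) - 68505) = 1/(1/2 - 68505) = 1/(½ - 68505) = 1/(-137009/2) = -2/137009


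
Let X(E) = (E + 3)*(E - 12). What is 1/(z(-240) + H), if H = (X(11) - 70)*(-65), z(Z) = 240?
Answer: 1/5700 ≈ 0.00017544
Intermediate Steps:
X(E) = (-12 + E)*(3 + E) (X(E) = (3 + E)*(-12 + E) = (-12 + E)*(3 + E))
H = 5460 (H = ((-36 + 11**2 - 9*11) - 70)*(-65) = ((-36 + 121 - 99) - 70)*(-65) = (-14 - 70)*(-65) = -84*(-65) = 5460)
1/(z(-240) + H) = 1/(240 + 5460) = 1/5700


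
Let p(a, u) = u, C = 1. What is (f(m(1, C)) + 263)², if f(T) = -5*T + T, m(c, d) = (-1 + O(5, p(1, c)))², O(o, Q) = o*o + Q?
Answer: 5004169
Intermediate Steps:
O(o, Q) = Q + o² (O(o, Q) = o² + Q = Q + o²)
m(c, d) = (24 + c)² (m(c, d) = (-1 + (c + 5²))² = (-1 + (c + 25))² = (-1 + (25 + c))² = (24 + c)²)
f(T) = -4*T
(f(m(1, C)) + 263)² = (-4*(24 + 1)² + 263)² = (-4*25² + 263)² = (-4*625 + 263)² = (-2500 + 263)² = (-2237)² = 5004169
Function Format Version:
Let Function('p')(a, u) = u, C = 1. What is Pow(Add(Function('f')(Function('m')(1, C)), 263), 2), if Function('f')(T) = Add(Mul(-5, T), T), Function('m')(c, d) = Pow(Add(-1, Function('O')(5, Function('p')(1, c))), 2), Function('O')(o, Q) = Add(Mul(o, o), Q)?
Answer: 5004169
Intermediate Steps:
Function('O')(o, Q) = Add(Q, Pow(o, 2)) (Function('O')(o, Q) = Add(Pow(o, 2), Q) = Add(Q, Pow(o, 2)))
Function('m')(c, d) = Pow(Add(24, c), 2) (Function('m')(c, d) = Pow(Add(-1, Add(c, Pow(5, 2))), 2) = Pow(Add(-1, Add(c, 25)), 2) = Pow(Add(-1, Add(25, c)), 2) = Pow(Add(24, c), 2))
Function('f')(T) = Mul(-4, T)
Pow(Add(Function('f')(Function('m')(1, C)), 263), 2) = Pow(Add(Mul(-4, Pow(Add(24, 1), 2)), 263), 2) = Pow(Add(Mul(-4, Pow(25, 2)), 263), 2) = Pow(Add(Mul(-4, 625), 263), 2) = Pow(Add(-2500, 263), 2) = Pow(-2237, 2) = 5004169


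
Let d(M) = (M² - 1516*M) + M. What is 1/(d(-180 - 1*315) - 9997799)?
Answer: -1/9002849 ≈ -1.1108e-7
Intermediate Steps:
d(M) = M² - 1515*M
1/(d(-180 - 1*315) - 9997799) = 1/((-180 - 1*315)*(-1515 + (-180 - 1*315)) - 9997799) = 1/((-180 - 315)*(-1515 + (-180 - 315)) - 9997799) = 1/(-495*(-1515 - 495) - 9997799) = 1/(-495*(-2010) - 9997799) = 1/(994950 - 9997799) = 1/(-9002849) = -1/9002849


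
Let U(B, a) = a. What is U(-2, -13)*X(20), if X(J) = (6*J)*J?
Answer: -31200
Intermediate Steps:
X(J) = 6*J²
U(-2, -13)*X(20) = -78*20² = -78*400 = -13*2400 = -31200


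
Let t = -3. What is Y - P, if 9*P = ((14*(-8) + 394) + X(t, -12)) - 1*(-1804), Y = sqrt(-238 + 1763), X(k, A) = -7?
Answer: -231 + 5*sqrt(61) ≈ -191.95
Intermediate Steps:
Y = 5*sqrt(61) (Y = sqrt(1525) = 5*sqrt(61) ≈ 39.051)
P = 231 (P = (((14*(-8) + 394) - 7) - 1*(-1804))/9 = (((-112 + 394) - 7) + 1804)/9 = ((282 - 7) + 1804)/9 = (275 + 1804)/9 = (1/9)*2079 = 231)
Y - P = 5*sqrt(61) - 1*231 = 5*sqrt(61) - 231 = -231 + 5*sqrt(61)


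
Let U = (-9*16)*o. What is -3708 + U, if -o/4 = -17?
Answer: -13500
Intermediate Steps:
o = 68 (o = -4*(-17) = 68)
U = -9792 (U = -9*16*68 = -144*68 = -9792)
-3708 + U = -3708 - 9792 = -13500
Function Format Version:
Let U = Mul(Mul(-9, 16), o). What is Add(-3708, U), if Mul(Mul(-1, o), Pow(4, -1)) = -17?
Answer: -13500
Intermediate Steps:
o = 68 (o = Mul(-4, -17) = 68)
U = -9792 (U = Mul(Mul(-9, 16), 68) = Mul(-144, 68) = -9792)
Add(-3708, U) = Add(-3708, -9792) = -13500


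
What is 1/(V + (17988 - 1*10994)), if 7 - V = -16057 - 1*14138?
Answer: 1/37196 ≈ 2.6885e-5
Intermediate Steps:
V = 30202 (V = 7 - (-16057 - 1*14138) = 7 - (-16057 - 14138) = 7 - 1*(-30195) = 7 + 30195 = 30202)
1/(V + (17988 - 1*10994)) = 1/(30202 + (17988 - 1*10994)) = 1/(30202 + (17988 - 10994)) = 1/(30202 + 6994) = 1/37196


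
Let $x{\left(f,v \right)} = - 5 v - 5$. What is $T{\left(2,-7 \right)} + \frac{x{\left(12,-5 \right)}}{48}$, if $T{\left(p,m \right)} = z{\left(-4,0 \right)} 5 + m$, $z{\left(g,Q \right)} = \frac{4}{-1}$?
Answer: $- \frac{319}{12} \approx -26.583$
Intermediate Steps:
$x{\left(f,v \right)} = -5 - 5 v$
$z{\left(g,Q \right)} = -4$ ($z{\left(g,Q \right)} = 4 \left(-1\right) = -4$)
$T{\left(p,m \right)} = -20 + m$ ($T{\left(p,m \right)} = \left(-4\right) 5 + m = -20 + m$)
$T{\left(2,-7 \right)} + \frac{x{\left(12,-5 \right)}}{48} = \left(-20 - 7\right) + \frac{-5 - -25}{48} = -27 + \frac{-5 + 25}{48} = -27 + \frac{1}{48} \cdot 20 = -27 + \frac{5}{12} = - \frac{319}{12}$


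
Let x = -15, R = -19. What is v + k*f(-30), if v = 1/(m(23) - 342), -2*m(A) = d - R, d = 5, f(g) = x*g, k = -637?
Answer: -101474101/354 ≈ -2.8665e+5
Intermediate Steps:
f(g) = -15*g
m(A) = -12 (m(A) = -(5 - 1*(-19))/2 = -(5 + 19)/2 = -½*24 = -12)
v = -1/354 (v = 1/(-12 - 342) = 1/(-354) = -1/354 ≈ -0.0028249)
v + k*f(-30) = -1/354 - (-9555)*(-30) = -1/354 - 637*450 = -1/354 - 286650 = -101474101/354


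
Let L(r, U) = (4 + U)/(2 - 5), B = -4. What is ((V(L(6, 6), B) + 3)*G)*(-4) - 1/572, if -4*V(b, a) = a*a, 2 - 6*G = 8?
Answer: -2289/572 ≈ -4.0017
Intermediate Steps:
G = -1 (G = ⅓ - ⅙*8 = ⅓ - 4/3 = -1)
L(r, U) = -4/3 - U/3 (L(r, U) = (4 + U)/(-3) = (4 + U)*(-⅓) = -4/3 - U/3)
V(b, a) = -a²/4 (V(b, a) = -a*a/4 = -a²/4)
((V(L(6, 6), B) + 3)*G)*(-4) - 1/572 = ((-¼*(-4)² + 3)*(-1))*(-4) - 1/572 = ((-¼*16 + 3)*(-1))*(-4) - 1*1/572 = ((-4 + 3)*(-1))*(-4) - 1/572 = -1*(-1)*(-4) - 1/572 = 1*(-4) - 1/572 = -4 - 1/572 = -2289/572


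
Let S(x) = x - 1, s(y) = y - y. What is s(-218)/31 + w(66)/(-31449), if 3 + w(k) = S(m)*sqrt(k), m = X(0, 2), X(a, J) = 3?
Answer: 1/10483 - 2*sqrt(66)/31449 ≈ -0.00042126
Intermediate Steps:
s(y) = 0
m = 3
S(x) = -1 + x
w(k) = -3 + 2*sqrt(k) (w(k) = -3 + (-1 + 3)*sqrt(k) = -3 + 2*sqrt(k))
s(-218)/31 + w(66)/(-31449) = 0/31 + (-3 + 2*sqrt(66))/(-31449) = 0*(1/31) + (-3 + 2*sqrt(66))*(-1/31449) = 0 + (1/10483 - 2*sqrt(66)/31449) = 1/10483 - 2*sqrt(66)/31449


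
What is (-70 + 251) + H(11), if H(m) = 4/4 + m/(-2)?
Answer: 353/2 ≈ 176.50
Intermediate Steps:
H(m) = 1 - m/2 (H(m) = 4*(1/4) + m*(-1/2) = 1 - m/2)
(-70 + 251) + H(11) = (-70 + 251) + (1 - 1/2*11) = 181 + (1 - 11/2) = 181 - 9/2 = 353/2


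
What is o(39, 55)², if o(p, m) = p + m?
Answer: 8836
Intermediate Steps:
o(p, m) = m + p
o(39, 55)² = (55 + 39)² = 94² = 8836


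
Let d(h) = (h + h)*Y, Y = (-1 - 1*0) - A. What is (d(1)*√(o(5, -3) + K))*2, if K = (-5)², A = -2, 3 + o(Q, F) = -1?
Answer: 4*√21 ≈ 18.330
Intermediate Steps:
o(Q, F) = -4 (o(Q, F) = -3 - 1 = -4)
K = 25
Y = 1 (Y = (-1 - 1*0) - 1*(-2) = (-1 + 0) + 2 = -1 + 2 = 1)
d(h) = 2*h (d(h) = (h + h)*1 = (2*h)*1 = 2*h)
(d(1)*√(o(5, -3) + K))*2 = ((2*1)*√(-4 + 25))*2 = (2*√21)*2 = 4*√21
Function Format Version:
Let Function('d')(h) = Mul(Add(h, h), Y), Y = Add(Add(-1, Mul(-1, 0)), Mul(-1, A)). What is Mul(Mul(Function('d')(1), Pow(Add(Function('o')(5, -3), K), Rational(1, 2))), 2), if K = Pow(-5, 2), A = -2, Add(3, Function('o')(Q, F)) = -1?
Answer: Mul(4, Pow(21, Rational(1, 2))) ≈ 18.330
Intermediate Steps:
Function('o')(Q, F) = -4 (Function('o')(Q, F) = Add(-3, -1) = -4)
K = 25
Y = 1 (Y = Add(Add(-1, Mul(-1, 0)), Mul(-1, -2)) = Add(Add(-1, 0), 2) = Add(-1, 2) = 1)
Function('d')(h) = Mul(2, h) (Function('d')(h) = Mul(Add(h, h), 1) = Mul(Mul(2, h), 1) = Mul(2, h))
Mul(Mul(Function('d')(1), Pow(Add(Function('o')(5, -3), K), Rational(1, 2))), 2) = Mul(Mul(Mul(2, 1), Pow(Add(-4, 25), Rational(1, 2))), 2) = Mul(Mul(2, Pow(21, Rational(1, 2))), 2) = Mul(4, Pow(21, Rational(1, 2)))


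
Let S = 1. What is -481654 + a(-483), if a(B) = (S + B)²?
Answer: -249330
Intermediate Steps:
a(B) = (1 + B)²
-481654 + a(-483) = -481654 + (1 - 483)² = -481654 + (-482)² = -481654 + 232324 = -249330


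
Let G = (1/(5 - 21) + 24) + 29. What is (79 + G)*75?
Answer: 158325/16 ≈ 9895.3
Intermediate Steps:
G = 847/16 (G = (1/(-16) + 24) + 29 = (-1/16 + 24) + 29 = 383/16 + 29 = 847/16 ≈ 52.938)
(79 + G)*75 = (79 + 847/16)*75 = (2111/16)*75 = 158325/16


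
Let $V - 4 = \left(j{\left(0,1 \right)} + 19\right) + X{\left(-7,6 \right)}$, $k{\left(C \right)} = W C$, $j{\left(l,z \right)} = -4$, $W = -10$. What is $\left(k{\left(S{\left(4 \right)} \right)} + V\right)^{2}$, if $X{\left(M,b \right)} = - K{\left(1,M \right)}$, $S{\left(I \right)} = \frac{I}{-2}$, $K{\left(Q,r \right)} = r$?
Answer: $2116$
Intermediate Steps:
$S{\left(I \right)} = - \frac{I}{2}$ ($S{\left(I \right)} = I \left(- \frac{1}{2}\right) = - \frac{I}{2}$)
$k{\left(C \right)} = - 10 C$
$X{\left(M,b \right)} = - M$
$V = 26$ ($V = 4 + \left(\left(-4 + 19\right) - -7\right) = 4 + \left(15 + 7\right) = 4 + 22 = 26$)
$\left(k{\left(S{\left(4 \right)} \right)} + V\right)^{2} = \left(- 10 \left(\left(- \frac{1}{2}\right) 4\right) + 26\right)^{2} = \left(\left(-10\right) \left(-2\right) + 26\right)^{2} = \left(20 + 26\right)^{2} = 46^{2} = 2116$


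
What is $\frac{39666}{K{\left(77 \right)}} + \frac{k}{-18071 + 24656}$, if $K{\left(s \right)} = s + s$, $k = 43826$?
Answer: $\frac{12179537}{46095} \approx 264.23$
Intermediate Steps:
$K{\left(s \right)} = 2 s$
$\frac{39666}{K{\left(77 \right)}} + \frac{k}{-18071 + 24656} = \frac{39666}{2 \cdot 77} + \frac{43826}{-18071 + 24656} = \frac{39666}{154} + \frac{43826}{6585} = 39666 \cdot \frac{1}{154} + 43826 \cdot \frac{1}{6585} = \frac{1803}{7} + \frac{43826}{6585} = \frac{12179537}{46095}$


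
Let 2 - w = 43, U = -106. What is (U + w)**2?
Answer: 21609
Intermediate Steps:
w = -41 (w = 2 - 1*43 = 2 - 43 = -41)
(U + w)**2 = (-106 - 41)**2 = (-147)**2 = 21609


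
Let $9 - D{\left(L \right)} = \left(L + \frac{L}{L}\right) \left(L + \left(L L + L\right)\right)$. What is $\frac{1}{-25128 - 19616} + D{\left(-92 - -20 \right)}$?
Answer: $\frac{16011595655}{44744} \approx 3.5785 \cdot 10^{5}$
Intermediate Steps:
$D{\left(L \right)} = 9 - \left(1 + L\right) \left(L^{2} + 2 L\right)$ ($D{\left(L \right)} = 9 - \left(L + \frac{L}{L}\right) \left(L + \left(L L + L\right)\right) = 9 - \left(L + 1\right) \left(L + \left(L^{2} + L\right)\right) = 9 - \left(1 + L\right) \left(L + \left(L + L^{2}\right)\right) = 9 - \left(1 + L\right) \left(L^{2} + 2 L\right)$)
$\frac{1}{-25128 - 19616} + D{\left(-92 - -20 \right)} = \frac{1}{-25128 - 19616} - \left(-9 + \left(-92 - -20\right)^{3} + 2 \left(-92 - -20\right) + 3 \left(-92 - -20\right)^{2}\right) = \frac{1}{-44744} - \left(-9 + \left(-92 + 20\right)^{3} + 2 \left(-92 + 20\right) + 3 \left(-92 + 20\right)^{2}\right) = - \frac{1}{44744} - \left(-373401 + 15552\right) = - \frac{1}{44744} + \left(9 - -373248 - 15552 + 144\right) = - \frac{1}{44744} + \left(9 + 373248 - 15552 + 144\right) = - \frac{1}{44744} + 357849 = \frac{16011595655}{44744}$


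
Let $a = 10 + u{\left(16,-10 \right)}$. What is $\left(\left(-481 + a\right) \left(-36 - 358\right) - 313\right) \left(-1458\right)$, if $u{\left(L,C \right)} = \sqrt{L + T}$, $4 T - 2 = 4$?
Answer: $-270110538 + 287226 \sqrt{70} \approx -2.6771 \cdot 10^{8}$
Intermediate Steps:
$T = \frac{3}{2}$ ($T = \frac{1}{2} + \frac{1}{4} \cdot 4 = \frac{1}{2} + 1 = \frac{3}{2} \approx 1.5$)
$u{\left(L,C \right)} = \sqrt{\frac{3}{2} + L}$ ($u{\left(L,C \right)} = \sqrt{L + \frac{3}{2}} = \sqrt{\frac{3}{2} + L}$)
$a = 10 + \frac{\sqrt{70}}{2}$ ($a = 10 + \frac{\sqrt{6 + 4 \cdot 16}}{2} = 10 + \frac{\sqrt{6 + 64}}{2} = 10 + \frac{\sqrt{70}}{2} \approx 14.183$)
$\left(\left(-481 + a\right) \left(-36 - 358\right) - 313\right) \left(-1458\right) = \left(\left(-481 + \left(10 + \frac{\sqrt{70}}{2}\right)\right) \left(-36 - 358\right) - 313\right) \left(-1458\right) = \left(\left(-471 + \frac{\sqrt{70}}{2}\right) \left(-394\right) - 313\right) \left(-1458\right) = \left(\left(185574 - 197 \sqrt{70}\right) - 313\right) \left(-1458\right) = \left(185261 - 197 \sqrt{70}\right) \left(-1458\right) = -270110538 + 287226 \sqrt{70}$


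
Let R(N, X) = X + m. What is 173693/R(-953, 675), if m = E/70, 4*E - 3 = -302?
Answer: 48634040/188701 ≈ 257.73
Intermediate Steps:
E = -299/4 (E = ¾ + (¼)*(-302) = ¾ - 151/2 = -299/4 ≈ -74.750)
m = -299/280 (m = -299/4/70 = -299/4*1/70 = -299/280 ≈ -1.0679)
R(N, X) = -299/280 + X (R(N, X) = X - 299/280 = -299/280 + X)
173693/R(-953, 675) = 173693/(-299/280 + 675) = 173693/(188701/280) = 173693*(280/188701) = 48634040/188701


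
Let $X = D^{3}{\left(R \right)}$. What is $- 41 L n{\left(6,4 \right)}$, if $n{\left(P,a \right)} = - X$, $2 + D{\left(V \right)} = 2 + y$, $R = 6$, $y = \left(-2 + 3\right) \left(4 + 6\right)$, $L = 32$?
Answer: $1312000$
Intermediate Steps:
$y = 10$ ($y = 1 \cdot 10 = 10$)
$D{\left(V \right)} = 10$ ($D{\left(V \right)} = -2 + \left(2 + 10\right) = -2 + 12 = 10$)
$X = 1000$ ($X = 10^{3} = 1000$)
$n{\left(P,a \right)} = -1000$ ($n{\left(P,a \right)} = \left(-1\right) 1000 = -1000$)
$- 41 L n{\left(6,4 \right)} = \left(-41\right) 32 \left(-1000\right) = \left(-1312\right) \left(-1000\right) = 1312000$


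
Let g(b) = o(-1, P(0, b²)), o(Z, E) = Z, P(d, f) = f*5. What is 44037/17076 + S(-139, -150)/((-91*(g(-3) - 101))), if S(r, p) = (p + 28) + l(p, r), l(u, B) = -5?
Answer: 67763797/26416572 ≈ 2.5652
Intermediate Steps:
P(d, f) = 5*f
g(b) = -1
S(r, p) = 23 + p (S(r, p) = (p + 28) - 5 = (28 + p) - 5 = 23 + p)
44037/17076 + S(-139, -150)/((-91*(g(-3) - 101))) = 44037/17076 + (23 - 150)/((-91*(-1 - 101))) = 44037*(1/17076) - 127/((-91*(-102))) = 14679/5692 - 127/9282 = 67763797/26416572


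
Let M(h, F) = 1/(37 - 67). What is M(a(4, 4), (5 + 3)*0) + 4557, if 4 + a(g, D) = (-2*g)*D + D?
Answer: 136709/30 ≈ 4557.0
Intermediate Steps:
a(g, D) = -4 + D - 2*D*g (a(g, D) = -4 + ((-2*g)*D + D) = -4 + (-2*D*g + D) = -4 + (D - 2*D*g) = -4 + D - 2*D*g)
M(h, F) = -1/30 (M(h, F) = 1/(-30) = -1/30)
M(a(4, 4), (5 + 3)*0) + 4557 = -1/30 + 4557 = 136709/30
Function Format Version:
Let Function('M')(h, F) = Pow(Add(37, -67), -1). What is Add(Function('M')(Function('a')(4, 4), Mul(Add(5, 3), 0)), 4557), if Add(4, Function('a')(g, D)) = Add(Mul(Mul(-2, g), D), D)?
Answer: Rational(136709, 30) ≈ 4557.0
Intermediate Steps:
Function('a')(g, D) = Add(-4, D, Mul(-2, D, g)) (Function('a')(g, D) = Add(-4, Add(Mul(Mul(-2, g), D), D)) = Add(-4, Add(Mul(-2, D, g), D)) = Add(-4, Add(D, Mul(-2, D, g))) = Add(-4, D, Mul(-2, D, g)))
Function('M')(h, F) = Rational(-1, 30) (Function('M')(h, F) = Pow(-30, -1) = Rational(-1, 30))
Add(Function('M')(Function('a')(4, 4), Mul(Add(5, 3), 0)), 4557) = Add(Rational(-1, 30), 4557) = Rational(136709, 30)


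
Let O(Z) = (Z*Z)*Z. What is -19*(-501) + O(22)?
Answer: 20167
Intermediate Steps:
O(Z) = Z³ (O(Z) = Z²*Z = Z³)
-19*(-501) + O(22) = -19*(-501) + 22³ = 9519 + 10648 = 20167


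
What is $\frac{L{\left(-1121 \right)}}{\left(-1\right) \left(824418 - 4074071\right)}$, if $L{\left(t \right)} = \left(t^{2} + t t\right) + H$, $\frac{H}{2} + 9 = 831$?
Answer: $\frac{2514926}{3249653} \approx 0.77391$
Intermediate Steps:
$H = 1644$ ($H = -18 + 2 \cdot 831 = -18 + 1662 = 1644$)
$L{\left(t \right)} = 1644 + 2 t^{2}$ ($L{\left(t \right)} = \left(t^{2} + t t\right) + 1644 = \left(t^{2} + t^{2}\right) + 1644 = 2 t^{2} + 1644 = 1644 + 2 t^{2}$)
$\frac{L{\left(-1121 \right)}}{\left(-1\right) \left(824418 - 4074071\right)} = \frac{1644 + 2 \left(-1121\right)^{2}}{\left(-1\right) \left(824418 - 4074071\right)} = \frac{1644 + 2 \cdot 1256641}{\left(-1\right) \left(824418 - 4074071\right)} = \frac{1644 + 2513282}{\left(-1\right) \left(-3249653\right)} = \frac{2514926}{3249653}$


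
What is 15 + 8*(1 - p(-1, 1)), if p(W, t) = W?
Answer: 31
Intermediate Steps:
15 + 8*(1 - p(-1, 1)) = 15 + 8*(1 - 1*(-1)) = 15 + 8*(1 + 1) = 15 + 8*2 = 15 + 16 = 31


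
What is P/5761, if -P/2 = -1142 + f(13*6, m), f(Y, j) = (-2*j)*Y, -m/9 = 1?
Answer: -524/5761 ≈ -0.090956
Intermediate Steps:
m = -9 (m = -9*1 = -9)
f(Y, j) = -2*Y*j
P = -524 (P = -2*(-1142 - 2*13*6*(-9)) = -2*(-1142 - 2*78*(-9)) = -2*(-1142 + 1404) = -2*262 = -524)
P/5761 = -524/5761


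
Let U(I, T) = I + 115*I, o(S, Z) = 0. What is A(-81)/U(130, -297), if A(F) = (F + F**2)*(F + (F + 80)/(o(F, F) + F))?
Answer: -13120/377 ≈ -34.801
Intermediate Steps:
U(I, T) = 116*I
A(F) = (F + F**2)*(F + (80 + F)/F) (A(F) = (F + F**2)*(F + (F + 80)/(0 + F)) = (F + F**2)*(F + (80 + F)/F))
A(-81)/U(130, -297) = (80 + (-81)**3 + 2*(-81)**2 + 81*(-81))/((116*130)) = (80 - 531441 + 2*6561 - 6561)/15080 = (80 - 531441 + 13122 - 6561)*(1/15080) = -524800*1/15080 = -13120/377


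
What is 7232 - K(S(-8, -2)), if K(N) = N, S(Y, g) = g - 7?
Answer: 7241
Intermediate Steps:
S(Y, g) = -7 + g
7232 - K(S(-8, -2)) = 7232 - (-7 - 2) = 7232 - 1*(-9) = 7232 + 9 = 7241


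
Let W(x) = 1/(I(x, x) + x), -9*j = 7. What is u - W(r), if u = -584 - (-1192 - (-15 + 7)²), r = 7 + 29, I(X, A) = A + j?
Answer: 430743/641 ≈ 671.99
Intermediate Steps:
j = -7/9 (j = -⅑*7 = -7/9 ≈ -0.77778)
I(X, A) = -7/9 + A (I(X, A) = A - 7/9 = -7/9 + A)
r = 36
u = 672 (u = -584 - (-1192 - 1*(-8)²) = -584 - (-1192 - 1*64) = -584 - (-1192 - 64) = -584 - 1*(-1256) = -584 + 1256 = 672)
W(x) = 1/(-7/9 + 2*x) (W(x) = 1/((-7/9 + x) + x) = 1/(-7/9 + 2*x))
u - W(r) = 672 - 9/(-7 + 18*36) = 672 - 9/(-7 + 648) = 672 - 9/641 = 430743/641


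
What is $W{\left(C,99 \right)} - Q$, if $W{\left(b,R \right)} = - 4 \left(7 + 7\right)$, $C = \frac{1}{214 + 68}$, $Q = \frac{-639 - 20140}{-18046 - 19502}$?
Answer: $- \frac{2123467}{37548} \approx -56.553$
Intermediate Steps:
$Q = \frac{20779}{37548}$ ($Q = - \frac{20779}{-37548} = \left(-20779\right) \left(- \frac{1}{37548}\right) = \frac{20779}{37548} \approx 0.5534$)
$C = \frac{1}{282} \approx 0.0035461$
$W{\left(b,R \right)} = -56$ ($W{\left(b,R \right)} = \left(-4\right) 14 = -56$)
$W{\left(C,99 \right)} - Q = -56 - \frac{20779}{37548} = - \frac{2123467}{37548}$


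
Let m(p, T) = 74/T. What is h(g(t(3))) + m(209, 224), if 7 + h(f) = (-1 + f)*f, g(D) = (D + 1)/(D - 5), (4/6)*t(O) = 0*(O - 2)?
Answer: -18003/2800 ≈ -6.4296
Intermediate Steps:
t(O) = 0 (t(O) = 3*(0*(O - 2))/2 = 3*(0*(-2 + O))/2 = (3/2)*0 = 0)
g(D) = (1 + D)/(-5 + D)
h(f) = -7 + f*(-1 + f) (h(f) = -7 + (-1 + f)*f = -7 + f*(-1 + f))
h(g(t(3))) + m(209, 224) = (-7 + ((1 + 0)/(-5 + 0))² - (1 + 0)/(-5 + 0)) + 74/224 = (-7 + (1/(-5))² - 1/(-5)) + 74*(1/224) = (-7 + (-⅕*1)² - (-1)/5) + 37/112 = (-7 + (-⅕)² - 1*(-⅕)) + 37/112 = (-7 + 1/25 + ⅕) + 37/112 = -169/25 + 37/112 = -18003/2800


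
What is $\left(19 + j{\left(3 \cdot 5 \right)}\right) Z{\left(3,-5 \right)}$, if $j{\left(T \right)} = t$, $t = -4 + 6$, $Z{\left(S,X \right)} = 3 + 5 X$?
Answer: $-462$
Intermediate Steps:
$t = 2$
$j{\left(T \right)} = 2$
$\left(19 + j{\left(3 \cdot 5 \right)}\right) Z{\left(3,-5 \right)} = \left(19 + 2\right) \left(3 + 5 \left(-5\right)\right) = 21 \left(3 - 25\right) = 21 \left(-22\right) = -462$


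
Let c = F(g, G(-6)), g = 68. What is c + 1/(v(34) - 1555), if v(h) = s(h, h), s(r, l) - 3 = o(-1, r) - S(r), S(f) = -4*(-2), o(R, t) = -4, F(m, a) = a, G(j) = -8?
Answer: -12513/1564 ≈ -8.0006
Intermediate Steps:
c = -8
S(f) = 8
s(r, l) = -9 (s(r, l) = 3 + (-4 - 1*8) = 3 + (-4 - 8) = 3 - 12 = -9)
v(h) = -9
c + 1/(v(34) - 1555) = -8 + 1/(-9 - 1555) = -8 + 1/(-1564) = -8 - 1/1564 = -12513/1564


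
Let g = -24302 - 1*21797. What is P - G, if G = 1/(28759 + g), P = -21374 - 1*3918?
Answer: -438563279/17340 ≈ -25292.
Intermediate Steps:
P = -25292 (P = -21374 - 3918 = -25292)
g = -46099 (g = -24302 - 21797 = -46099)
G = -1/17340 (G = 1/(28759 - 46099) = 1/(-17340) = -1/17340 ≈ -5.7670e-5)
P - G = -25292 - 1*(-1/17340) = -25292 + 1/17340 = -438563279/17340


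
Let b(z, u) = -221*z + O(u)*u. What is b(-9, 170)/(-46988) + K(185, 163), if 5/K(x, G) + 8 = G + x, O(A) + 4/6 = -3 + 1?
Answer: -1267/70482 ≈ -0.017976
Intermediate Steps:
O(A) = -8/3 (O(A) = -2/3 + (-3 + 1) = -2/3 - 2 = -8/3)
b(z, u) = -221*z - 8*u/3
K(x, G) = 5/(-8 + G + x) (K(x, G) = 5/(-8 + (G + x)) = 5/(-8 + G + x))
b(-9, 170)/(-46988) + K(185, 163) = (-221*(-9) - 8/3*170)/(-46988) + 5/(-8 + 163 + 185) = (1989 - 1360/3)*(-1/46988) + 5/340 = (4607/3)*(-1/46988) + 5*(1/340) = -271/8292 + 1/68 = -1267/70482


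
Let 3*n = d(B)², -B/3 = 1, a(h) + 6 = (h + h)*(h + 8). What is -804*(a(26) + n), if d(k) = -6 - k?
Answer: -1419060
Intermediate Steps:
a(h) = -6 + 2*h*(8 + h) (a(h) = -6 + (h + h)*(h + 8) = -6 + (2*h)*(8 + h) = -6 + 2*h*(8 + h))
B = -3 (B = -3*1 = -3)
n = 3 (n = (-6 - 1*(-3))²/3 = (-6 + 3)²/3 = (⅓)*(-3)² = (⅓)*9 = 3)
-804*(a(26) + n) = -804*((-6 + 2*26² + 16*26) + 3) = -804*((-6 + 2*676 + 416) + 3) = -804*((-6 + 1352 + 416) + 3) = -804*(1762 + 3) = -804*1765 = -1419060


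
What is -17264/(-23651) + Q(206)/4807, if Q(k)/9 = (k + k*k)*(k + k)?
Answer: 162595529608/4943059 ≈ 32894.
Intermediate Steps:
Q(k) = 18*k*(k + k**2) (Q(k) = 9*((k + k*k)*(k + k)) = 9*((k + k**2)*(2*k)) = 9*(2*k*(k + k**2)) = 18*k*(k + k**2))
-17264/(-23651) + Q(206)/4807 = -17264/(-23651) + (18*206**2*(1 + 206))/4807 = -17264*(-1/23651) + (18*42436*207)*(1/4807) = 17264/23651 + 158116536*(1/4807) = 17264/23651 + 6874632/209 = 162595529608/4943059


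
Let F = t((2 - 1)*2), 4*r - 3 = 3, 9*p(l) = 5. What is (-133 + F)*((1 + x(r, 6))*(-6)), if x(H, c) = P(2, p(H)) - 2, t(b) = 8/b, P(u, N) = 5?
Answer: 3096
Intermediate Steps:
p(l) = 5/9 (p(l) = (⅑)*5 = 5/9)
r = 3/2 (r = ¾ + (¼)*3 = ¾ + ¾ = 3/2 ≈ 1.5000)
x(H, c) = 3 (x(H, c) = 5 - 2 = 3)
F = 4 (F = 8/(((2 - 1)*2)) = 8/((1*2)) = 8/2 = 8*(½) = 4)
(-133 + F)*((1 + x(r, 6))*(-6)) = (-133 + 4)*((1 + 3)*(-6)) = -516*(-6) = -129*(-24) = 3096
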